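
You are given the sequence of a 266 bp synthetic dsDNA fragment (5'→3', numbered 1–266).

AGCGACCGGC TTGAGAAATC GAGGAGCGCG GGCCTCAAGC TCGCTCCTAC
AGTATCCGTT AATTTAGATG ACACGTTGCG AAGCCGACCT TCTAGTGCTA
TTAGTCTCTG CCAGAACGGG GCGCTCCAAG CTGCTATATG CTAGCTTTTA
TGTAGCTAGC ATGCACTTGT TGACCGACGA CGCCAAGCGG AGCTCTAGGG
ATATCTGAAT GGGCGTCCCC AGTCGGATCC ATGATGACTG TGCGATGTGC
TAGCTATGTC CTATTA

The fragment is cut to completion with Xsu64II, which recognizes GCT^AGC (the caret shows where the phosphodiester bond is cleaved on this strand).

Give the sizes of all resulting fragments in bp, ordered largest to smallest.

Xsu64II sites (GCTAGC) start at positions 140, 155, 249.
Xsu64II cuts after base 3 of each site, so after positions 142, 157, 251.
Linear molecule, 3 cuts → 4 fragments:
  1–142 → 142 bp
  143–157 → 15 bp
  158–251 → 94 bp
  252–266 → 15 bp
Sorted largest to smallest: 142, 94, 15, 15 bp.

142, 94, 15, 15 bp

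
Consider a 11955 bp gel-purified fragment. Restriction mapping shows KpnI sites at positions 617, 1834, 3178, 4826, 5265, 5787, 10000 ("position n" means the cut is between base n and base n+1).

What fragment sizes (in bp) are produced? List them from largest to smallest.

Linear molecule, 7 cuts → 8 fragments:
  617 − 0 = 617 bp
  1834 − 617 = 1217 bp
  3178 − 1834 = 1344 bp
  4826 − 3178 = 1648 bp
  5265 − 4826 = 439 bp
  5787 − 5265 = 522 bp
  10000 − 5787 = 4213 bp
  11955 − 10000 = 1955 bp
Sorted largest to smallest: 4213, 1955, 1648, 1344, 1217, 617, 522, 439 bp.

4213, 1955, 1648, 1344, 1217, 617, 522, 439 bp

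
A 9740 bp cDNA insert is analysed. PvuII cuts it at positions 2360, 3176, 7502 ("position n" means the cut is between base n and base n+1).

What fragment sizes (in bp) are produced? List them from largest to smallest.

4326, 2360, 2238, 816 bp

Linear molecule, 3 cuts → 4 fragments:
  2360 − 0 = 2360 bp
  3176 − 2360 = 816 bp
  7502 − 3176 = 4326 bp
  9740 − 7502 = 2238 bp
Sorted largest to smallest: 4326, 2360, 2238, 816 bp.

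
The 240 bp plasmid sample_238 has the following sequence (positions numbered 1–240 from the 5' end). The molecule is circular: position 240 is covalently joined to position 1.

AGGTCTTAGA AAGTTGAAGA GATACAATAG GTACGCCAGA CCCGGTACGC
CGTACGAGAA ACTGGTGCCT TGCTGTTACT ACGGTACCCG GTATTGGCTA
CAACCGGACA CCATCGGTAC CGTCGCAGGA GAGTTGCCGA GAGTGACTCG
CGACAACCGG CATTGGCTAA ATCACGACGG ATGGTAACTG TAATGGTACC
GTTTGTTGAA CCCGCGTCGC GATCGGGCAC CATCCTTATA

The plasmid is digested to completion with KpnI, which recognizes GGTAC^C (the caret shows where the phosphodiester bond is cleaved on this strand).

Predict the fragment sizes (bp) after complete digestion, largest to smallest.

KpnI sites (GGTACC) start at positions 83, 116, 195.
KpnI cuts after base 5 of each site (before the last base), so after positions 87, 120, 199.
Circular molecule, 3 cuts → 3 fragments:
  88–120 → 33 bp
  121–199 → 79 bp
  200–240 then 1–87 → 41 + 87 = 128 bp
Sorted largest to smallest: 128, 79, 33 bp.

128, 79, 33 bp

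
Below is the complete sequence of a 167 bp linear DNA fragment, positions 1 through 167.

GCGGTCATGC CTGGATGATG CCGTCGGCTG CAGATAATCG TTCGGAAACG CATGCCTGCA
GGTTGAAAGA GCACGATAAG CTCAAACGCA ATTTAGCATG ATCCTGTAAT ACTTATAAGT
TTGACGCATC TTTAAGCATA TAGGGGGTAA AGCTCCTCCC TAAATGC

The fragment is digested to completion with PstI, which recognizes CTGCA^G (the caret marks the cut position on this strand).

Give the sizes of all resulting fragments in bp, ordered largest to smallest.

PstI sites (CTGCAG) start at positions 28, 56.
PstI cuts after base 5 of each site (before the last base), so after positions 32, 60.
Linear molecule, 2 cuts → 3 fragments:
  1–32 → 32 bp
  33–60 → 28 bp
  61–167 → 107 bp
Sorted largest to smallest: 107, 32, 28 bp.

107, 32, 28 bp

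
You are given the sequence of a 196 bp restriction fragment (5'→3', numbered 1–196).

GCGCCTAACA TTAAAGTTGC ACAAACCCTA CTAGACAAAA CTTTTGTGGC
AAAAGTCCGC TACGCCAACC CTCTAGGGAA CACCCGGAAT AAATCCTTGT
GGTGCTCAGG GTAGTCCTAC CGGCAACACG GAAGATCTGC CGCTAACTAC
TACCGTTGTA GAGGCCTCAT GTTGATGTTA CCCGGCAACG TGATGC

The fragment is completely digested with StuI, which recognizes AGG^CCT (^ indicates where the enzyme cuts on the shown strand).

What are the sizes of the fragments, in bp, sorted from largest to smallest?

164, 32 bp

The StuI site (AGGCCT) starts at position 162.
StuI cuts after base 3 of each site, so after position 164.
Linear molecule, 1 cut → 2 fragments:
  1–164 → 164 bp
  165–196 → 32 bp
Sorted largest to smallest: 164, 32 bp.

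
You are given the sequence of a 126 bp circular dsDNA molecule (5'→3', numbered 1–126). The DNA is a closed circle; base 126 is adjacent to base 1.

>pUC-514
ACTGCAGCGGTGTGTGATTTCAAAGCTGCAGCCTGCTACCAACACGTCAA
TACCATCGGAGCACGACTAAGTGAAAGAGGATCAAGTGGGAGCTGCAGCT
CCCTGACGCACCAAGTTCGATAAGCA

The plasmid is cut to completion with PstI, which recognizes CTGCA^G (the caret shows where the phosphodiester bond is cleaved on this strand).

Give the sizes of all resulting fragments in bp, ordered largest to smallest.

67, 35, 24 bp

PstI sites (CTGCAG) start at positions 2, 26, 93.
PstI cuts after base 5 of each site (before the last base), so after positions 6, 30, 97.
Circular molecule, 3 cuts → 3 fragments:
  7–30 → 24 bp
  31–97 → 67 bp
  98–126 then 1–6 → 29 + 6 = 35 bp
Sorted largest to smallest: 67, 35, 24 bp.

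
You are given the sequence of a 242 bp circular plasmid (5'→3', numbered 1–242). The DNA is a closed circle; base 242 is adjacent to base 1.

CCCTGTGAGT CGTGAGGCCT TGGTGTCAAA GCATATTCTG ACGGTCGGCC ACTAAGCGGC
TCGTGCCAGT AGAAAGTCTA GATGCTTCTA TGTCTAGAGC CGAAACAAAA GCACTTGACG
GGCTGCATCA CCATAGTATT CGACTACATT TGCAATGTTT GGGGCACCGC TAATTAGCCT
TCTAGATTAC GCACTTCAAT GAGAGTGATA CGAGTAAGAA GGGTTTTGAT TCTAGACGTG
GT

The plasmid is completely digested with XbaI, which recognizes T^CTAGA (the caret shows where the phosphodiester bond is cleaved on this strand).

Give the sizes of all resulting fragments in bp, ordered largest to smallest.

88, 88, 50, 16 bp

XbaI sites (TCTAGA) start at positions 77, 93, 181, 231.
XbaI cuts after the first base of each site, so after positions 77, 93, 181, 231.
Circular molecule, 4 cuts → 4 fragments:
  78–93 → 16 bp
  94–181 → 88 bp
  182–231 → 50 bp
  232–242 then 1–77 → 11 + 77 = 88 bp
Sorted largest to smallest: 88, 88, 50, 16 bp.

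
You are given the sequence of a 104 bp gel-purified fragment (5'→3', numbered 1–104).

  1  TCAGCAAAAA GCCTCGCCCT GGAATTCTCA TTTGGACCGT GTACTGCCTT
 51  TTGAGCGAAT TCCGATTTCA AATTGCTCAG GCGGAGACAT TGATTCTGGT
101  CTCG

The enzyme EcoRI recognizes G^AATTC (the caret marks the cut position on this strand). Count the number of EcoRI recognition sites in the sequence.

2

GAATTC occurs starting at positions 22, 57.
EcoRI cuts at 2 sites.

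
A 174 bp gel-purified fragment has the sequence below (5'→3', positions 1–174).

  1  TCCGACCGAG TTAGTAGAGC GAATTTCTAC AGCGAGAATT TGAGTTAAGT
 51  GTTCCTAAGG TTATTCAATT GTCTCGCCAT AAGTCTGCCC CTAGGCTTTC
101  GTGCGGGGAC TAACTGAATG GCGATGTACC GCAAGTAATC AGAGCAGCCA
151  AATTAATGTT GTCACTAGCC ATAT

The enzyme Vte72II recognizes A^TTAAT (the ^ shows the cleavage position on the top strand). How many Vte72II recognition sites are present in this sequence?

1

ATTAAT occurs starting at position 152.
Vte72II cuts at 1 site.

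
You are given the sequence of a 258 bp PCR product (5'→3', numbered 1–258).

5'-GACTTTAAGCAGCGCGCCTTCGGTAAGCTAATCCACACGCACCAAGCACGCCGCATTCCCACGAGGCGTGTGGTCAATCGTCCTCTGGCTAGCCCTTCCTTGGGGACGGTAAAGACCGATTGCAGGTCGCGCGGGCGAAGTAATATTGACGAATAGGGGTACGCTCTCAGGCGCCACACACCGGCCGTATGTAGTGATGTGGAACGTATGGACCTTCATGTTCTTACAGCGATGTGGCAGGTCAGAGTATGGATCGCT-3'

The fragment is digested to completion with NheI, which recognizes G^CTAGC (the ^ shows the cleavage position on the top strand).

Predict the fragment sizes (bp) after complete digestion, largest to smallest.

The NheI site (GCTAGC) starts at position 88.
NheI cuts after the first base of each site, so after position 88.
Linear molecule, 1 cut → 2 fragments:
  1–88 → 88 bp
  89–258 → 170 bp
Sorted largest to smallest: 170, 88 bp.

170, 88 bp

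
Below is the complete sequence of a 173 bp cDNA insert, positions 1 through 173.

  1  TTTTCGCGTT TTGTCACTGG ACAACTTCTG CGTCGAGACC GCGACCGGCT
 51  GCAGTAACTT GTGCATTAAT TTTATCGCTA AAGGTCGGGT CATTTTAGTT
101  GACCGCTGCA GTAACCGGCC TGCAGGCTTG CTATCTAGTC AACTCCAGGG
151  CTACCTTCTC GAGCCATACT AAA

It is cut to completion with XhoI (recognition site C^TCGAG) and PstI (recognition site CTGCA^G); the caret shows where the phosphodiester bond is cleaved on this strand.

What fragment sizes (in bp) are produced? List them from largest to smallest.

The XhoI site (CTCGAG) starts at position 158.
XhoI cuts after the first base of each site, so after position 158.
PstI sites (CTGCAG) start at positions 49, 106, 120.
PstI cuts after base 5 of each site (before the last base), so after positions 53, 110, 124.
Combined cut positions: 53, 110, 124, 158.
Linear molecule, 4 cuts → 5 fragments:
  1–53 → 53 bp
  54–110 → 57 bp
  111–124 → 14 bp
  125–158 → 34 bp
  159–173 → 15 bp
Sorted largest to smallest: 57, 53, 34, 15, 14 bp.

57, 53, 34, 15, 14 bp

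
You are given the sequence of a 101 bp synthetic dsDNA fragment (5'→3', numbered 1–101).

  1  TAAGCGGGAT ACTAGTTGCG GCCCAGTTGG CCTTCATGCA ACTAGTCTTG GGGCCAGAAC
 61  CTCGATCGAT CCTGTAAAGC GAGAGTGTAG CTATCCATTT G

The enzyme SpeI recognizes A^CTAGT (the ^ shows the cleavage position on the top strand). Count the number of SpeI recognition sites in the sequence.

ACTAGT occurs starting at positions 11, 41.
SpeI cuts at 2 sites.

2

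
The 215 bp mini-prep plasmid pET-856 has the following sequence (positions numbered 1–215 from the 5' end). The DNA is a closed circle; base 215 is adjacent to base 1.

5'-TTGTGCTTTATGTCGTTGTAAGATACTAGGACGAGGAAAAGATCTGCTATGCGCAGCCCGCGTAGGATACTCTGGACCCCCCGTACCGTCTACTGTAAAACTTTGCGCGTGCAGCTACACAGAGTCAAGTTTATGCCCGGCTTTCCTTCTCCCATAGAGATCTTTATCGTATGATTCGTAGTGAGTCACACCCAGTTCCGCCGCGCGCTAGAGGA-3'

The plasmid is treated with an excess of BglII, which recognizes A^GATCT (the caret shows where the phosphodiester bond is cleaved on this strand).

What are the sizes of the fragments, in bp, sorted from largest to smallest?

BglII sites (AGATCT) start at positions 40, 158.
BglII cuts after the first base of each site, so after positions 40, 158.
Circular molecule, 2 cuts → 2 fragments:
  41–158 → 118 bp
  159–215 then 1–40 → 57 + 40 = 97 bp
Sorted largest to smallest: 118, 97 bp.

118, 97 bp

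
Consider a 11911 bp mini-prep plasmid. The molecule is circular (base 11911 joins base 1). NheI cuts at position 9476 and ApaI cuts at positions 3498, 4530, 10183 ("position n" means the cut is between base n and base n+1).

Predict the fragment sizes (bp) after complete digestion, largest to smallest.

Combined cut positions (sorted): 3498, 4530, 9476, 10183.
Circular molecule, 4 cuts → 4 fragments:
  4530 − 3498 = 1032 bp
  9476 − 4530 = 4946 bp
  10183 − 9476 = 707 bp
  wrap: 11911 − 10183 + 3498 = 5226 bp
Sorted largest to smallest: 5226, 4946, 1032, 707 bp.

5226, 4946, 1032, 707 bp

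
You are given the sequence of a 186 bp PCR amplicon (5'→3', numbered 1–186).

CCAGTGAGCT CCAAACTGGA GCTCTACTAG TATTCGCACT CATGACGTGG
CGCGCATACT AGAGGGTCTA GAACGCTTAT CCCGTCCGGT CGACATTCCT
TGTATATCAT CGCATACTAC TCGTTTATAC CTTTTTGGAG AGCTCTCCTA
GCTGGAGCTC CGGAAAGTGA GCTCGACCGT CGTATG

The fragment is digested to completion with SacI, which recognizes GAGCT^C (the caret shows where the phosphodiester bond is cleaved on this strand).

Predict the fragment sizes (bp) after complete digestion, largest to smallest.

121, 15, 14, 13, 13, 10 bp

SacI sites (GAGCTC) start at positions 6, 19, 140, 155, 169.
SacI cuts after base 5 of each site (before the last base), so after positions 10, 23, 144, 159, 173.
Linear molecule, 5 cuts → 6 fragments:
  1–10 → 10 bp
  11–23 → 13 bp
  24–144 → 121 bp
  145–159 → 15 bp
  160–173 → 14 bp
  174–186 → 13 bp
Sorted largest to smallest: 121, 15, 14, 13, 13, 10 bp.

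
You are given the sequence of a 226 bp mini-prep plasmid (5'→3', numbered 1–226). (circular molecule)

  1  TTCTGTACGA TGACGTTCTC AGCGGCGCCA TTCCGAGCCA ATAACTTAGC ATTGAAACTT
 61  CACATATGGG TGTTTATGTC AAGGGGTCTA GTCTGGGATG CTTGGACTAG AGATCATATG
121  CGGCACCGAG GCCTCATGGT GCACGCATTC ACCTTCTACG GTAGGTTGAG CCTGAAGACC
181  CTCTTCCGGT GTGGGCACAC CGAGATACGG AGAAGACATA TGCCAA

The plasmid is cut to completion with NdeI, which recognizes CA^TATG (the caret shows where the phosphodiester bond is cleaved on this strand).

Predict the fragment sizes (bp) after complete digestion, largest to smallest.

NdeI sites (CATATG) start at positions 63, 115, 217.
NdeI cuts after base 2 of each site, so after positions 64, 116, 218.
Circular molecule, 3 cuts → 3 fragments:
  65–116 → 52 bp
  117–218 → 102 bp
  219–226 then 1–64 → 8 + 64 = 72 bp
Sorted largest to smallest: 102, 72, 52 bp.

102, 72, 52 bp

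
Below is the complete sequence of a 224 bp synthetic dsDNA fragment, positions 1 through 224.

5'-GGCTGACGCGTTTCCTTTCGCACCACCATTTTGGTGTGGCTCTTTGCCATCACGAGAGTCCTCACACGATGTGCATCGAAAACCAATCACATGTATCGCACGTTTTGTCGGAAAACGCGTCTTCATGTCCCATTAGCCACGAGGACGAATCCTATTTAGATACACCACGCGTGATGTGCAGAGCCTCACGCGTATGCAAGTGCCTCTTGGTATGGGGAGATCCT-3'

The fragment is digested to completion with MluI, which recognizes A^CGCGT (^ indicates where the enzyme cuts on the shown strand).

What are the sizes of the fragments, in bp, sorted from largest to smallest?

109, 52, 36, 21, 6 bp

MluI sites (ACGCGT) start at positions 6, 115, 167, 188.
MluI cuts after the first base of each site, so after positions 6, 115, 167, 188.
Linear molecule, 4 cuts → 5 fragments:
  1–6 → 6 bp
  7–115 → 109 bp
  116–167 → 52 bp
  168–188 → 21 bp
  189–224 → 36 bp
Sorted largest to smallest: 109, 52, 36, 21, 6 bp.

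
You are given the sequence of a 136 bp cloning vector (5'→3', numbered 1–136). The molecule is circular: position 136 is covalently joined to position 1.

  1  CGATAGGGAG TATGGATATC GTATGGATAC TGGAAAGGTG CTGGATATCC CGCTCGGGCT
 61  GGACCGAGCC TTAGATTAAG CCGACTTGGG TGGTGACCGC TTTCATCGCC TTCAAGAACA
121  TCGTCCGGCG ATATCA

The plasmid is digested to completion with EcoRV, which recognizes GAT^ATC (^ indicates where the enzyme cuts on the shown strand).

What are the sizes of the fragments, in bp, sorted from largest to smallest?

EcoRV sites (GATATC) start at positions 15, 44, 130.
EcoRV cuts after base 3 of each site, so after positions 17, 46, 132.
Circular molecule, 3 cuts → 3 fragments:
  18–46 → 29 bp
  47–132 → 86 bp
  133–136 then 1–17 → 4 + 17 = 21 bp
Sorted largest to smallest: 86, 29, 21 bp.

86, 29, 21 bp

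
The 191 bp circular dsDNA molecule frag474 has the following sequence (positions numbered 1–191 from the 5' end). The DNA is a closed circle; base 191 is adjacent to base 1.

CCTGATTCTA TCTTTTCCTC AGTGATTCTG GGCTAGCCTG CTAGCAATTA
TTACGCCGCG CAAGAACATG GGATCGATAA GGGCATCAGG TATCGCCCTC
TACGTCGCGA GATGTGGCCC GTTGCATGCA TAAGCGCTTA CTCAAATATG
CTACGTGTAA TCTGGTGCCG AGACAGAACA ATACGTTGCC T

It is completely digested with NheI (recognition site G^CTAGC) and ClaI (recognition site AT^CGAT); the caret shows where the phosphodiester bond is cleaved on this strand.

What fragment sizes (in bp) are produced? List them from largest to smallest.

NheI sites (GCTAGC) start at positions 32, 40.
NheI cuts after the first base of each site, so after positions 32, 40.
The ClaI site (ATCGAT) starts at position 73.
ClaI cuts after base 2 of each site, so after position 74.
Combined cut positions: 32, 40, 74.
Circular molecule, 3 cuts → 3 fragments:
  33–40 → 8 bp
  41–74 → 34 bp
  75–191 then 1–32 → 117 + 32 = 149 bp
Sorted largest to smallest: 149, 34, 8 bp.

149, 34, 8 bp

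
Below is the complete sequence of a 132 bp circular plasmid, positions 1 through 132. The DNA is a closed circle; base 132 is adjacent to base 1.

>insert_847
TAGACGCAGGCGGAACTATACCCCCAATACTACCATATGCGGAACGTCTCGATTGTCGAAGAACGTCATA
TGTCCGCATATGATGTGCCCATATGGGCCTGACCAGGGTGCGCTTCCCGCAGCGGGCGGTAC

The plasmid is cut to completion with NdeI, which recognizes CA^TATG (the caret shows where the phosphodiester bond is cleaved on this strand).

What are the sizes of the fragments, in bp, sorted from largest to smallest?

76, 33, 13, 10 bp

NdeI sites (CATATG) start at positions 34, 67, 77, 90.
NdeI cuts after base 2 of each site, so after positions 35, 68, 78, 91.
Circular molecule, 4 cuts → 4 fragments:
  36–68 → 33 bp
  69–78 → 10 bp
  79–91 → 13 bp
  92–132 then 1–35 → 41 + 35 = 76 bp
Sorted largest to smallest: 76, 33, 13, 10 bp.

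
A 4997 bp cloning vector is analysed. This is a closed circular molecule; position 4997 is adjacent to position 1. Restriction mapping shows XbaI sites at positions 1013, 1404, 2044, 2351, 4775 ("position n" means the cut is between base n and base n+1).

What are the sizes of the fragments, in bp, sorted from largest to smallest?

Circular molecule, 5 cuts → 5 fragments:
  1404 − 1013 = 391 bp
  2044 − 1404 = 640 bp
  2351 − 2044 = 307 bp
  4775 − 2351 = 2424 bp
  wrap: 4997 − 4775 + 1013 = 1235 bp
Sorted largest to smallest: 2424, 1235, 640, 391, 307 bp.

2424, 1235, 640, 391, 307 bp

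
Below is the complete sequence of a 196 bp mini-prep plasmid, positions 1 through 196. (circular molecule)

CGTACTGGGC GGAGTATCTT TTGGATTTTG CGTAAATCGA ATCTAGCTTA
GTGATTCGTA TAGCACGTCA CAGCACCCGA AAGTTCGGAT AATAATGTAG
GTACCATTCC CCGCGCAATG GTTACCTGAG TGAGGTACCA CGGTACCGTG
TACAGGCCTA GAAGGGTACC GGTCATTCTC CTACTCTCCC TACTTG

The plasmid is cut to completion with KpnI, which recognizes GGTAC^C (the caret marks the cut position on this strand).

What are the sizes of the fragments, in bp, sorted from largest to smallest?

KpnI sites (GGTACC) start at positions 100, 134, 142, 165.
KpnI cuts after base 5 of each site (before the last base), so after positions 104, 138, 146, 169.
Circular molecule, 4 cuts → 4 fragments:
  105–138 → 34 bp
  139–146 → 8 bp
  147–169 → 23 bp
  170–196 then 1–104 → 27 + 104 = 131 bp
Sorted largest to smallest: 131, 34, 23, 8 bp.

131, 34, 23, 8 bp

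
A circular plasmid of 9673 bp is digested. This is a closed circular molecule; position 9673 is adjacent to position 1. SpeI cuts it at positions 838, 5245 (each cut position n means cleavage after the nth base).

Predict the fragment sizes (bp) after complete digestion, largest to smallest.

5266, 4407 bp

Circular molecule, 2 cuts → 2 fragments:
  5245 − 838 = 4407 bp
  wrap: 9673 − 5245 + 838 = 5266 bp
Sorted largest to smallest: 5266, 4407 bp.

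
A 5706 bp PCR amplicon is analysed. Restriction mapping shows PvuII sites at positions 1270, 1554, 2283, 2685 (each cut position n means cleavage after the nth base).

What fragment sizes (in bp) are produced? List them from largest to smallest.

3021, 1270, 729, 402, 284 bp

Linear molecule, 4 cuts → 5 fragments:
  1270 − 0 = 1270 bp
  1554 − 1270 = 284 bp
  2283 − 1554 = 729 bp
  2685 − 2283 = 402 bp
  5706 − 2685 = 3021 bp
Sorted largest to smallest: 3021, 1270, 729, 402, 284 bp.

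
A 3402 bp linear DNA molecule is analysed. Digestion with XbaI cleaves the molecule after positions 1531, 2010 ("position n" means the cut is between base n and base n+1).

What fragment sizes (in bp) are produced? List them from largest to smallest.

1531, 1392, 479 bp

Linear molecule, 2 cuts → 3 fragments:
  1531 − 0 = 1531 bp
  2010 − 1531 = 479 bp
  3402 − 2010 = 1392 bp
Sorted largest to smallest: 1531, 1392, 479 bp.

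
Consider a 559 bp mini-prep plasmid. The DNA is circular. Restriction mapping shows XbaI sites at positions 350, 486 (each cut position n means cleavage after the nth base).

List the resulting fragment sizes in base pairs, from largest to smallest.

423, 136 bp

Circular molecule, 2 cuts → 2 fragments:
  486 − 350 = 136 bp
  wrap: 559 − 486 + 350 = 423 bp
Sorted largest to smallest: 423, 136 bp.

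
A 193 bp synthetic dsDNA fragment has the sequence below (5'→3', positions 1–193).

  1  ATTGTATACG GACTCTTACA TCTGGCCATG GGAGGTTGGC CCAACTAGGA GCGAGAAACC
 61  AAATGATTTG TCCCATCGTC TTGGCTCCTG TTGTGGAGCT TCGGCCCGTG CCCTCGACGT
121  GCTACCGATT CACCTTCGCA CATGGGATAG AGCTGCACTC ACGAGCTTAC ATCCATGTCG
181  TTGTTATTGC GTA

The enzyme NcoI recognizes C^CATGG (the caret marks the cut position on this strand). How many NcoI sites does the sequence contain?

1

CCATGG occurs starting at position 26.
NcoI cuts at 1 site.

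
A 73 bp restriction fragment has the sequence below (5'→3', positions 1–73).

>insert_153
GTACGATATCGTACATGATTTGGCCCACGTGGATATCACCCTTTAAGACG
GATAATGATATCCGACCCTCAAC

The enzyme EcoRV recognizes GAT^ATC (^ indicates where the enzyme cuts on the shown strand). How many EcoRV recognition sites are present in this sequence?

GATATC occurs starting at positions 5, 32, 57.
EcoRV cuts at 3 sites.

3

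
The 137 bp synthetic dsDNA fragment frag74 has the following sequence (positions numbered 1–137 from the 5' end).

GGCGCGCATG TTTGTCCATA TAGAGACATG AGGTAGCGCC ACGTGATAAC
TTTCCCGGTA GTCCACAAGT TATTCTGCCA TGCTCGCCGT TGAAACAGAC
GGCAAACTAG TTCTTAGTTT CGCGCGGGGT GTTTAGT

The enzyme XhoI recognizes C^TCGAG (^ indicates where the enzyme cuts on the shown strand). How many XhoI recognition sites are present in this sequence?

0

No occurrence of CTCGAG is present in the sequence.
XhoI does not cut: 0 sites.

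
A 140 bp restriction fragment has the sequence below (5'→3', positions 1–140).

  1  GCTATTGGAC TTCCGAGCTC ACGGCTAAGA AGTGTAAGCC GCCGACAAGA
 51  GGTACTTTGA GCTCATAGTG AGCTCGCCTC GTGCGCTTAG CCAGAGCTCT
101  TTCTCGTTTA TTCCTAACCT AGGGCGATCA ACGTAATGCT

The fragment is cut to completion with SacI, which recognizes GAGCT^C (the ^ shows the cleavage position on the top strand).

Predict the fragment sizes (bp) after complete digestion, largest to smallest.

44, 42, 24, 19, 11 bp

SacI sites (GAGCTC) start at positions 15, 59, 70, 94.
SacI cuts after base 5 of each site (before the last base), so after positions 19, 63, 74, 98.
Linear molecule, 4 cuts → 5 fragments:
  1–19 → 19 bp
  20–63 → 44 bp
  64–74 → 11 bp
  75–98 → 24 bp
  99–140 → 42 bp
Sorted largest to smallest: 44, 42, 24, 19, 11 bp.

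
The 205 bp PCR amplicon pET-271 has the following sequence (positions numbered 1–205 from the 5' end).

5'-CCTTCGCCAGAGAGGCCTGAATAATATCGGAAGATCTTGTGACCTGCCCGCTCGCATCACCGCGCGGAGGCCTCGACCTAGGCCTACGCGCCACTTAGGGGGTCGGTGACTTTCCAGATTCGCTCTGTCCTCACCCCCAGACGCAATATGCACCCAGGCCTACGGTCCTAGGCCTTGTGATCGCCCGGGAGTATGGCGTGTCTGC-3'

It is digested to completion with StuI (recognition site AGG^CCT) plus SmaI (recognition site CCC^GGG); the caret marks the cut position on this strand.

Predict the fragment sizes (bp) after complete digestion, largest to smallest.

StuI sites (AGGCCT) start at positions 13, 68, 80, 156, 170.
StuI cuts after base 3 of each site, so after positions 15, 70, 82, 158, 172.
The SmaI site (CCCGGG) starts at position 184.
SmaI cuts after base 3 of each site, so after position 186.
Combined cut positions: 15, 70, 82, 158, 172, 186.
Linear molecule, 6 cuts → 7 fragments:
  1–15 → 15 bp
  16–70 → 55 bp
  71–82 → 12 bp
  83–158 → 76 bp
  159–172 → 14 bp
  173–186 → 14 bp
  187–205 → 19 bp
Sorted largest to smallest: 76, 55, 19, 15, 14, 14, 12 bp.

76, 55, 19, 15, 14, 14, 12 bp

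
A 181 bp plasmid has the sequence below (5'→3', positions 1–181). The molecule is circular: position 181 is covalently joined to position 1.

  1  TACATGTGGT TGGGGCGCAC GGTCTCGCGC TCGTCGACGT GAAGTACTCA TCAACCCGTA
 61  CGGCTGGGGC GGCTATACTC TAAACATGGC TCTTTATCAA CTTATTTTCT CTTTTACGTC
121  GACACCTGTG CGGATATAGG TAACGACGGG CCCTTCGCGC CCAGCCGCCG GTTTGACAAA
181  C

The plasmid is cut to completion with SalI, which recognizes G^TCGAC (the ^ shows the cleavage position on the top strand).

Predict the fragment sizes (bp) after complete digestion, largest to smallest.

SalI sites (GTCGAC) start at positions 33, 118.
SalI cuts after the first base of each site, so after positions 33, 118.
Circular molecule, 2 cuts → 2 fragments:
  34–118 → 85 bp
  119–181 then 1–33 → 63 + 33 = 96 bp
Sorted largest to smallest: 96, 85 bp.

96, 85 bp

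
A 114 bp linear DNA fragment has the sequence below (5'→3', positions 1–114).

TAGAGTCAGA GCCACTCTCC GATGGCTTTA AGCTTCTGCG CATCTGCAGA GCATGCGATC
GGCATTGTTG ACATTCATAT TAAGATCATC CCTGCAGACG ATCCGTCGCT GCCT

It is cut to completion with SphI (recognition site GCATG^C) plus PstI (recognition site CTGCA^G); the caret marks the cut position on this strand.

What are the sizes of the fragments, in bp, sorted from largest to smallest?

48, 41, 18, 7 bp

The SphI site (GCATGC) starts at position 51.
SphI cuts after base 5 of each site (before the last base), so after position 55.
PstI sites (CTGCAG) start at positions 44, 92.
PstI cuts after base 5 of each site (before the last base), so after positions 48, 96.
Combined cut positions: 48, 55, 96.
Linear molecule, 3 cuts → 4 fragments:
  1–48 → 48 bp
  49–55 → 7 bp
  56–96 → 41 bp
  97–114 → 18 bp
Sorted largest to smallest: 48, 41, 18, 7 bp.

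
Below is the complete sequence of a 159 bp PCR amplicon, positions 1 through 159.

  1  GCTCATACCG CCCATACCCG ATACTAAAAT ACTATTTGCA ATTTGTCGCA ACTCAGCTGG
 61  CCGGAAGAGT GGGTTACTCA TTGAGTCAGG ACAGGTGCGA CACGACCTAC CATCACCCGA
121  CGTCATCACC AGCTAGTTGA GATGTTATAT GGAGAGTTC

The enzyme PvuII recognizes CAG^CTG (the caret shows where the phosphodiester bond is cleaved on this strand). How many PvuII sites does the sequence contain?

1

CAGCTG occurs starting at position 54.
PvuII cuts at 1 site.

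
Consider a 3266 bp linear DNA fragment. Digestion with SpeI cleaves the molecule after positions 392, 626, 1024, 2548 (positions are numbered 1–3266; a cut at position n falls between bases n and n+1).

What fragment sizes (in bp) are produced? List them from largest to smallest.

1524, 718, 398, 392, 234 bp

Linear molecule, 4 cuts → 5 fragments:
  392 − 0 = 392 bp
  626 − 392 = 234 bp
  1024 − 626 = 398 bp
  2548 − 1024 = 1524 bp
  3266 − 2548 = 718 bp
Sorted largest to smallest: 1524, 718, 398, 392, 234 bp.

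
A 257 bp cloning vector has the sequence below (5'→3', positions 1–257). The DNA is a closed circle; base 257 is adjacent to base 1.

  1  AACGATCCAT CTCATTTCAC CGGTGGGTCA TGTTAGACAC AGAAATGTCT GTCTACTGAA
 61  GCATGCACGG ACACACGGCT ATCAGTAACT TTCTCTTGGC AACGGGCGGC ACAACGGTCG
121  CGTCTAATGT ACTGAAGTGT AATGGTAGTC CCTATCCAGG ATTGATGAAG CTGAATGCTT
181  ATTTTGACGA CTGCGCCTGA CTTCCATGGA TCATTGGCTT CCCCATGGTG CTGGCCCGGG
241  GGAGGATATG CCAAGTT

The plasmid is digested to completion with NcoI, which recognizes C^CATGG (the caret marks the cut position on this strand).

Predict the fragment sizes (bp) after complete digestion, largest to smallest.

238, 19 bp

NcoI sites (CCATGG) start at positions 204, 223.
NcoI cuts after the first base of each site, so after positions 204, 223.
Circular molecule, 2 cuts → 2 fragments:
  205–223 → 19 bp
  224–257 then 1–204 → 34 + 204 = 238 bp
Sorted largest to smallest: 238, 19 bp.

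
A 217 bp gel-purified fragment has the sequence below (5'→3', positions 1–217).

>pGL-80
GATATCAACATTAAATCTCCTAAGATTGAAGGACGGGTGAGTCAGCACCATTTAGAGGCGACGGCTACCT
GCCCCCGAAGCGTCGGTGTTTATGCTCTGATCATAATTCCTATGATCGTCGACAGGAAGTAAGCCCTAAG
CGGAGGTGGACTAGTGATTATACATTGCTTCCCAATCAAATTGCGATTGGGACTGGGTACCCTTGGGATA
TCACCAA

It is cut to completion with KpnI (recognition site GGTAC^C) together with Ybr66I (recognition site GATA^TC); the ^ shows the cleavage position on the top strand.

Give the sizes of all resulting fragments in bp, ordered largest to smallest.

196, 10, 7, 4 bp

The KpnI site (GGTACC) starts at position 196.
KpnI cuts after base 5 of each site (before the last base), so after position 200.
Ybr66I sites (GATATC) start at positions 1, 207.
Ybr66I cuts after base 4 of each site, so after positions 4, 210.
Combined cut positions: 4, 200, 210.
Linear molecule, 3 cuts → 4 fragments:
  1–4 → 4 bp
  5–200 → 196 bp
  201–210 → 10 bp
  211–217 → 7 bp
Sorted largest to smallest: 196, 10, 7, 4 bp.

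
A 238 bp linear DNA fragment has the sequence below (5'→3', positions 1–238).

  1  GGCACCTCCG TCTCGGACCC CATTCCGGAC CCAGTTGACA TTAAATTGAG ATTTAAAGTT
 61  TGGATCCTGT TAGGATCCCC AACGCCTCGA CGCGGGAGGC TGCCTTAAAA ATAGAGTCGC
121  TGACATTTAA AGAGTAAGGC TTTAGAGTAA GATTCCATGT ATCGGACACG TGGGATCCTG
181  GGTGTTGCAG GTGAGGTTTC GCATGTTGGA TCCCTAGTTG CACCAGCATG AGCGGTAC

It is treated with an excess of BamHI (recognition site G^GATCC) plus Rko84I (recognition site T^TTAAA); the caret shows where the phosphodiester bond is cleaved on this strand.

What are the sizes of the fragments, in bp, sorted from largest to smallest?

53, 52, 47, 35, 30, 11, 10 bp

BamHI sites (GGATCC) start at positions 62, 73, 173, 208.
BamHI cuts after the first base of each site, so after positions 62, 73, 173, 208.
Rko84I sites (TTTAAA) start at positions 52, 126.
Rko84I cuts after the first base of each site, so after positions 52, 126.
Combined cut positions: 52, 62, 73, 126, 173, 208.
Linear molecule, 6 cuts → 7 fragments:
  1–52 → 52 bp
  53–62 → 10 bp
  63–73 → 11 bp
  74–126 → 53 bp
  127–173 → 47 bp
  174–208 → 35 bp
  209–238 → 30 bp
Sorted largest to smallest: 53, 52, 47, 35, 30, 11, 10 bp.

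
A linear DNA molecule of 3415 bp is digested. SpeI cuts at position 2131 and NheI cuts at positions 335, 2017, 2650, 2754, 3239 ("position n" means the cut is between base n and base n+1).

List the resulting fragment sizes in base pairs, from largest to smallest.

1682, 519, 485, 335, 176, 114, 104 bp

Combined cut positions (sorted): 335, 2017, 2131, 2650, 2754, 3239.
Linear molecule, 6 cuts → 7 fragments:
  335 − 0 = 335 bp
  2017 − 335 = 1682 bp
  2131 − 2017 = 114 bp
  2650 − 2131 = 519 bp
  2754 − 2650 = 104 bp
  3239 − 2754 = 485 bp
  3415 − 3239 = 176 bp
Sorted largest to smallest: 1682, 519, 485, 335, 176, 114, 104 bp.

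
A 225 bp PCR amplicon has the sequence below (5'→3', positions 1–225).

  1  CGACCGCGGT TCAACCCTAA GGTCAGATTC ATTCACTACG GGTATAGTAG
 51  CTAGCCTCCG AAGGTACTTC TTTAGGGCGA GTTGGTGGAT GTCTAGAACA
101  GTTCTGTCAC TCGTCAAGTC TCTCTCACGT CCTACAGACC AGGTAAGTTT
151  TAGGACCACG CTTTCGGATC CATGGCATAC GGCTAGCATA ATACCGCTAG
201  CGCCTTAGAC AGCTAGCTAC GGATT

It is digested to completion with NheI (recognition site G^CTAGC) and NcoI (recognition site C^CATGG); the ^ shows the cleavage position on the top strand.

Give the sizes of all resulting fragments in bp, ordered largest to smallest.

120, 50, 16, 14, 13, 12 bp

NheI sites (GCTAGC) start at positions 50, 182, 196, 212.
NheI cuts after the first base of each site, so after positions 50, 182, 196, 212.
The NcoI site (CCATGG) starts at position 170.
NcoI cuts after the first base of each site, so after position 170.
Combined cut positions: 50, 170, 182, 196, 212.
Linear molecule, 5 cuts → 6 fragments:
  1–50 → 50 bp
  51–170 → 120 bp
  171–182 → 12 bp
  183–196 → 14 bp
  197–212 → 16 bp
  213–225 → 13 bp
Sorted largest to smallest: 120, 50, 16, 14, 13, 12 bp.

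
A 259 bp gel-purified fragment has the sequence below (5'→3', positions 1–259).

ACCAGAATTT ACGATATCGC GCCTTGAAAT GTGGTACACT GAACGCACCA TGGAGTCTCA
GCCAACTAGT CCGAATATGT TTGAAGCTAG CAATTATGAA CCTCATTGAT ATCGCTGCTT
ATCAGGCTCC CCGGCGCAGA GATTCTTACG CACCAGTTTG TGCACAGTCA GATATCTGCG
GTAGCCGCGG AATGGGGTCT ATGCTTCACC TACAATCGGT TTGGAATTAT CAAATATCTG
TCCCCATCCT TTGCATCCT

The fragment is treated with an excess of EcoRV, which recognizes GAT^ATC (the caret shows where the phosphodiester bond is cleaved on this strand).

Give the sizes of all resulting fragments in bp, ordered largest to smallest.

95, 86, 63, 15 bp

EcoRV sites (GATATC) start at positions 13, 108, 171.
EcoRV cuts after base 3 of each site, so after positions 15, 110, 173.
Linear molecule, 3 cuts → 4 fragments:
  1–15 → 15 bp
  16–110 → 95 bp
  111–173 → 63 bp
  174–259 → 86 bp
Sorted largest to smallest: 95, 86, 63, 15 bp.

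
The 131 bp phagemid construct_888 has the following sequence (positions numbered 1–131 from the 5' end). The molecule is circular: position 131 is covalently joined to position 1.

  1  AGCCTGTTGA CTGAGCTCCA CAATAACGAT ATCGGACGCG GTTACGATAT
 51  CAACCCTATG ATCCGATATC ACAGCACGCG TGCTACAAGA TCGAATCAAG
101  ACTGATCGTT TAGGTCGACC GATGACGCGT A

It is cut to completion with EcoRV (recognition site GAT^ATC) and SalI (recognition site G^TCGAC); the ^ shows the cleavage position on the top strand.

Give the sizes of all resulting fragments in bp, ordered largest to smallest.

47, 47, 19, 18 bp

EcoRV sites (GATATC) start at positions 28, 46, 65.
EcoRV cuts after base 3 of each site, so after positions 30, 48, 67.
The SalI site (GTCGAC) starts at position 114.
SalI cuts after the first base of each site, so after position 114.
Combined cut positions: 30, 48, 67, 114.
Circular molecule, 4 cuts → 4 fragments:
  31–48 → 18 bp
  49–67 → 19 bp
  68–114 → 47 bp
  115–131 then 1–30 → 17 + 30 = 47 bp
Sorted largest to smallest: 47, 47, 19, 18 bp.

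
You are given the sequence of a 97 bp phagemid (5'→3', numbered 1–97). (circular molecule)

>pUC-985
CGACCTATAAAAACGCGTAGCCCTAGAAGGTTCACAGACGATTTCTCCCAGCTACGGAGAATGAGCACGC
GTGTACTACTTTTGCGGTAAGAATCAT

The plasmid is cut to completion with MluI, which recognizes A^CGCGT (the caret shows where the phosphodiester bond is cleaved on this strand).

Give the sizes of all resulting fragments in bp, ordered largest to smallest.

54, 43 bp

MluI sites (ACGCGT) start at positions 13, 67.
MluI cuts after the first base of each site, so after positions 13, 67.
Circular molecule, 2 cuts → 2 fragments:
  14–67 → 54 bp
  68–97 then 1–13 → 30 + 13 = 43 bp
Sorted largest to smallest: 54, 43 bp.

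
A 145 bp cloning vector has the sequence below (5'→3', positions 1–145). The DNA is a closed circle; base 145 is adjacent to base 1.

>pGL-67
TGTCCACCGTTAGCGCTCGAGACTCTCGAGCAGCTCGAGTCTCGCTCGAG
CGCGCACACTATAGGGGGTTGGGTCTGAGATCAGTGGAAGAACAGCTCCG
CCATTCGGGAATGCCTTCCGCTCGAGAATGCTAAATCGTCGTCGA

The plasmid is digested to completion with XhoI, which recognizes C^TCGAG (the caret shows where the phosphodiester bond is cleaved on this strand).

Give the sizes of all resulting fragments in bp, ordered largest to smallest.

76, 40, 11, 9, 9 bp

XhoI sites (CTCGAG) start at positions 16, 25, 34, 45, 121.
XhoI cuts after the first base of each site, so after positions 16, 25, 34, 45, 121.
Circular molecule, 5 cuts → 5 fragments:
  17–25 → 9 bp
  26–34 → 9 bp
  35–45 → 11 bp
  46–121 → 76 bp
  122–145 then 1–16 → 24 + 16 = 40 bp
Sorted largest to smallest: 76, 40, 11, 9, 9 bp.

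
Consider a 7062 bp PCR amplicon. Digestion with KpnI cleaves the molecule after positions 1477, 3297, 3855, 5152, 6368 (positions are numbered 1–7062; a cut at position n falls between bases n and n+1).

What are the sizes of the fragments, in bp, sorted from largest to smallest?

1820, 1477, 1297, 1216, 694, 558 bp

Linear molecule, 5 cuts → 6 fragments:
  1477 − 0 = 1477 bp
  3297 − 1477 = 1820 bp
  3855 − 3297 = 558 bp
  5152 − 3855 = 1297 bp
  6368 − 5152 = 1216 bp
  7062 − 6368 = 694 bp
Sorted largest to smallest: 1820, 1477, 1297, 1216, 694, 558 bp.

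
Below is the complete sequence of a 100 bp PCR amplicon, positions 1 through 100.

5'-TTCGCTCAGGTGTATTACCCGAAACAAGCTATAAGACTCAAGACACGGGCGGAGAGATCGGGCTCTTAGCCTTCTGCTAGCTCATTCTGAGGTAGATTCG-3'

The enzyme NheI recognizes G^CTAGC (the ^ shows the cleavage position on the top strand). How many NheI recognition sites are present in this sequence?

1

GCTAGC occurs starting at position 76.
NheI cuts at 1 site.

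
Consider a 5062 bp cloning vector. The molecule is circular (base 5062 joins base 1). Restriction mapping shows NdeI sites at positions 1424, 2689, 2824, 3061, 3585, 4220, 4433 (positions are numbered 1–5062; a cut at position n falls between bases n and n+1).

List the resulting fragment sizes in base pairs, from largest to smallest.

Circular molecule, 7 cuts → 7 fragments:
  2689 − 1424 = 1265 bp
  2824 − 2689 = 135 bp
  3061 − 2824 = 237 bp
  3585 − 3061 = 524 bp
  4220 − 3585 = 635 bp
  4433 − 4220 = 213 bp
  wrap: 5062 − 4433 + 1424 = 2053 bp
Sorted largest to smallest: 2053, 1265, 635, 524, 237, 213, 135 bp.

2053, 1265, 635, 524, 237, 213, 135 bp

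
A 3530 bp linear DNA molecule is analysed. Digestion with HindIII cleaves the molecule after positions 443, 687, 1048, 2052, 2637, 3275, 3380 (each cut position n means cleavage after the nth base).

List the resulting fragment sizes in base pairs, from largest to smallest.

Linear molecule, 7 cuts → 8 fragments:
  443 − 0 = 443 bp
  687 − 443 = 244 bp
  1048 − 687 = 361 bp
  2052 − 1048 = 1004 bp
  2637 − 2052 = 585 bp
  3275 − 2637 = 638 bp
  3380 − 3275 = 105 bp
  3530 − 3380 = 150 bp
Sorted largest to smallest: 1004, 638, 585, 443, 361, 244, 150, 105 bp.

1004, 638, 585, 443, 361, 244, 150, 105 bp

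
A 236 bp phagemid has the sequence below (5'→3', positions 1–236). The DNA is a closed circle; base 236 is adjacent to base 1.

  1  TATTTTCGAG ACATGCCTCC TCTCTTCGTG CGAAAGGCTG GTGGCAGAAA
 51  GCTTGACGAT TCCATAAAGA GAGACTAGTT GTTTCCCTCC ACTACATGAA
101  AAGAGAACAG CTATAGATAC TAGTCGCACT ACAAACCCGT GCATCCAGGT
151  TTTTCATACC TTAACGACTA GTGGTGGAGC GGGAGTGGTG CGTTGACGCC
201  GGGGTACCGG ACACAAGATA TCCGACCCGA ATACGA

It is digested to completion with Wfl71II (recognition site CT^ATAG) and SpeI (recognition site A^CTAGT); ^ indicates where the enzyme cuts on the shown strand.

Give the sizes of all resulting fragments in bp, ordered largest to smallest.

143, 48, 38, 7 bp

The Wfl71II site (CTATAG) starts at position 111.
Wfl71II cuts after base 2 of each site, so after position 112.
SpeI sites (ACTAGT) start at positions 74, 119, 167.
SpeI cuts after the first base of each site, so after positions 74, 119, 167.
Combined cut positions: 74, 112, 119, 167.
Circular molecule, 4 cuts → 4 fragments:
  75–112 → 38 bp
  113–119 → 7 bp
  120–167 → 48 bp
  168–236 then 1–74 → 69 + 74 = 143 bp
Sorted largest to smallest: 143, 48, 38, 7 bp.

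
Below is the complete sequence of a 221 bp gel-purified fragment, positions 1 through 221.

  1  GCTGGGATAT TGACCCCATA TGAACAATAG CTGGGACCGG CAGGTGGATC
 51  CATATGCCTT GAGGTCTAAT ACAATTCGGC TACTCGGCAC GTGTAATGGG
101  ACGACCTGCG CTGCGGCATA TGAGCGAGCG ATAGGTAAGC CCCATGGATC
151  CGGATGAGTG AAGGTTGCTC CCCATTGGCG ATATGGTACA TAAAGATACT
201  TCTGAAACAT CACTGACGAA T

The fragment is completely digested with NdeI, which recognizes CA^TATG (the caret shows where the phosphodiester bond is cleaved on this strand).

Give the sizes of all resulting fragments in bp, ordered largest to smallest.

103, 66, 34, 18 bp

NdeI sites (CATATG) start at positions 17, 51, 117.
NdeI cuts after base 2 of each site, so after positions 18, 52, 118.
Linear molecule, 3 cuts → 4 fragments:
  1–18 → 18 bp
  19–52 → 34 bp
  53–118 → 66 bp
  119–221 → 103 bp
Sorted largest to smallest: 103, 66, 34, 18 bp.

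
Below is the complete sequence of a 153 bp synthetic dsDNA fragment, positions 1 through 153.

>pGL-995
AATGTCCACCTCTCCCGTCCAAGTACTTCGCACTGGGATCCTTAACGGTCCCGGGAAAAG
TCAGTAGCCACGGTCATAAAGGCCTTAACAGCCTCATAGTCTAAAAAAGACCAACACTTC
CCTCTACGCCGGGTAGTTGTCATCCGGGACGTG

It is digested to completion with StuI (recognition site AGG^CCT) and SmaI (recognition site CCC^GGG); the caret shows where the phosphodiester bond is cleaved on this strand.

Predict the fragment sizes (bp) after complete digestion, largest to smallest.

The StuI site (AGGCCT) starts at position 80.
StuI cuts after base 3 of each site, so after position 82.
The SmaI site (CCCGGG) starts at position 50.
SmaI cuts after base 3 of each site, so after position 52.
Combined cut positions: 52, 82.
Linear molecule, 2 cuts → 3 fragments:
  1–52 → 52 bp
  53–82 → 30 bp
  83–153 → 71 bp
Sorted largest to smallest: 71, 52, 30 bp.

71, 52, 30 bp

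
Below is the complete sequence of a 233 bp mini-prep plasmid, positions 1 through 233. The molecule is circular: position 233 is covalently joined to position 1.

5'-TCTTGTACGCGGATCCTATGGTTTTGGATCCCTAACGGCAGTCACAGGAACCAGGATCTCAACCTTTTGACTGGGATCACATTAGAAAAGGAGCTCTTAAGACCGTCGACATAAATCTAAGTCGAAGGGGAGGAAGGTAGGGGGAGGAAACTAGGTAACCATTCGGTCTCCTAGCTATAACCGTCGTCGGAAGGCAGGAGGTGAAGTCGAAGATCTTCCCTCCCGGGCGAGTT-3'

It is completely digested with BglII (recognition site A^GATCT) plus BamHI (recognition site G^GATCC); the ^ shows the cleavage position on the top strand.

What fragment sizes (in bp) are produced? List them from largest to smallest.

185, 33, 15 bp

The BglII site (AGATCT) starts at position 211.
BglII cuts after the first base of each site, so after position 211.
BamHI sites (GGATCC) start at positions 11, 26.
BamHI cuts after the first base of each site, so after positions 11, 26.
Combined cut positions: 11, 26, 211.
Circular molecule, 3 cuts → 3 fragments:
  12–26 → 15 bp
  27–211 → 185 bp
  212–233 then 1–11 → 22 + 11 = 33 bp
Sorted largest to smallest: 185, 33, 15 bp.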